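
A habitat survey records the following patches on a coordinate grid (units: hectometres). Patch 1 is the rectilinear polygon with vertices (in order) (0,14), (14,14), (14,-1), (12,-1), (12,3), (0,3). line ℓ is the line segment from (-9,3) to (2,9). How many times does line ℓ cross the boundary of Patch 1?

1

The segment meets the boundary at (0,7.909).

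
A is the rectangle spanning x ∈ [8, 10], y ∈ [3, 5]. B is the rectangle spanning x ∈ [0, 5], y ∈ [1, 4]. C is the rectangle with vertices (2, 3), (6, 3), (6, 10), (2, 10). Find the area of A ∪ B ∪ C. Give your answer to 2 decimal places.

By inclusion–exclusion:
Individual areas: |A| = 4, |B| = 15, |C| = 28.
|A∩B| = 0 (no overlap).
|A∩C| = 0 (no overlap).
|B∩C|: x∈[2,5], y∈[3,4] → 3·1 = 3.
|A∩B∩C| = 0.
|A ∪ B ∪ C| = 47 − 3 + 0 = 44.00.

44.00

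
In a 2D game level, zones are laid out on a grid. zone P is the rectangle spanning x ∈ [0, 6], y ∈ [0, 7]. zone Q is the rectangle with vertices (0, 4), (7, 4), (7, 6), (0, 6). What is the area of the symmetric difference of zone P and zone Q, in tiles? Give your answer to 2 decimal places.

32.00

|zone P∩zone Q|: x∈[0,6], y∈[4,6] → 6·2 = 12.
|zone P △ zone Q| = |zone P| + |zone Q| − 2·|zone P∩zone Q| = 42 + 14 − 24 = 32.00.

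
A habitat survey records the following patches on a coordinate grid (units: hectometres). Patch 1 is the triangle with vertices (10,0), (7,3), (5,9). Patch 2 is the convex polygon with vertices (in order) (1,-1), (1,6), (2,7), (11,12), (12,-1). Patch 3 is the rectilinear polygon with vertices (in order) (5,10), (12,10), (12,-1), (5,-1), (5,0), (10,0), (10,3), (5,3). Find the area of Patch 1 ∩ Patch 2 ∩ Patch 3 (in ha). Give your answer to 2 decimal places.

3.99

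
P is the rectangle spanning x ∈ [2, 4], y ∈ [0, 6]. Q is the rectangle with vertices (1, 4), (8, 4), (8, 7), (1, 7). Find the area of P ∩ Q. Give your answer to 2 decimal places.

4.00

|P∩Q|: x∈[2,4], y∈[4,6] → 2·2 = 4.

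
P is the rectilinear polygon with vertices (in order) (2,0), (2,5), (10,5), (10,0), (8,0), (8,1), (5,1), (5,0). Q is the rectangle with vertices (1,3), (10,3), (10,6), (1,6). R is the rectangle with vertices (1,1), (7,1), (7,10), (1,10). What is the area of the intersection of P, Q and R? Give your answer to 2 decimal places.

10.00

The intersection is the polygon with vertices (7,5), (7,3), (2,3), (2,5).
By the shoelace formula its area is 10.00.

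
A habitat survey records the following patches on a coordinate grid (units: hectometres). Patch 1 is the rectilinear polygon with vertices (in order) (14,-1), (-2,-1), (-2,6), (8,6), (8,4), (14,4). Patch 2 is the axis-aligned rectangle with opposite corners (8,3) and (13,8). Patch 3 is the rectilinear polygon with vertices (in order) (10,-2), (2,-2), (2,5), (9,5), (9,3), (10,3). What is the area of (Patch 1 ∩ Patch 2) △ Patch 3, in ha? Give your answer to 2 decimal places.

|Patch 1 ∩ Patch 2| = 5.
|(Patch 1 ∩ Patch 2) ∩ Patch 3| = 1.
|(Patch 1 ∩ Patch 2) △ Patch 3| = 5 + 54 − 2 = 57.00.

57.00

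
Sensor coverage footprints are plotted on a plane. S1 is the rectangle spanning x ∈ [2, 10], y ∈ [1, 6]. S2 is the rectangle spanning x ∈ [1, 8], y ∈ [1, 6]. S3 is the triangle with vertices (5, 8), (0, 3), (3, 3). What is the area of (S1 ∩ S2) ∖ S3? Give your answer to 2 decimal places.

|S1 ∩ S2| = 30.
|(S1 ∩ S2) ∩ S3| = 4.3.
|(S1 ∩ S2) ∖ S3| = 30 − 4.3 = 25.70.

25.70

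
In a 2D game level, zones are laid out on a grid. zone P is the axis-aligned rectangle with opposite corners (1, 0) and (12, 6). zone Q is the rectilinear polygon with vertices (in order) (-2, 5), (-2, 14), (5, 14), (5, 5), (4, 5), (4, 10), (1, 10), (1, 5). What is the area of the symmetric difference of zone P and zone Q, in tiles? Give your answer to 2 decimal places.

112.00

|zone P| = 66, |zone Q| = 48, |zone P∩zone Q| = 1.
|zone P △ zone Q| = |zone P| + |zone Q| − 2·|zone P∩zone Q| = 66 + 48 − 2 = 112.00.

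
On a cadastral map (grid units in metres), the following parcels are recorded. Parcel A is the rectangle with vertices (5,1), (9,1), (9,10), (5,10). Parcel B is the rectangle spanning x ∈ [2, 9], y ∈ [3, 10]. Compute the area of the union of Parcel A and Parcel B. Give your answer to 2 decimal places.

By inclusion–exclusion:
Individual areas: |Parcel A| = 36, |Parcel B| = 49.
|Parcel A∩Parcel B|: x∈[5,9], y∈[3,10] → 4·7 = 28.
|Parcel A ∪ Parcel B| = 85 − 28 = 57.00.

57.00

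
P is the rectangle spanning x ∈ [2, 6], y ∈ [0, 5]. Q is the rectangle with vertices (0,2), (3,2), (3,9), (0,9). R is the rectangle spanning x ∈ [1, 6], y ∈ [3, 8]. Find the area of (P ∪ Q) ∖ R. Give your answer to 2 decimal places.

|P ∪ Q| = 38.
|(P ∪ Q) ∩ R| = 16.
|(P ∪ Q) ∖ R| = 38 − 16 = 22.00.

22.00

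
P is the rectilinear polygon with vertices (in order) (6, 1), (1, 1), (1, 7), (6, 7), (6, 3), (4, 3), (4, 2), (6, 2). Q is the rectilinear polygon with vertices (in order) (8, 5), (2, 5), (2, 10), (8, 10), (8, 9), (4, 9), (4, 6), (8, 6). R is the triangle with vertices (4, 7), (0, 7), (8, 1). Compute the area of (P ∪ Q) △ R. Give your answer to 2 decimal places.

32.08

|P ∪ Q| = 40.
|(P ∪ Q) ∩ R| = 9.9583.
|(P ∪ Q) △ R| = 40 + 12 − 19.9167 = 32.08.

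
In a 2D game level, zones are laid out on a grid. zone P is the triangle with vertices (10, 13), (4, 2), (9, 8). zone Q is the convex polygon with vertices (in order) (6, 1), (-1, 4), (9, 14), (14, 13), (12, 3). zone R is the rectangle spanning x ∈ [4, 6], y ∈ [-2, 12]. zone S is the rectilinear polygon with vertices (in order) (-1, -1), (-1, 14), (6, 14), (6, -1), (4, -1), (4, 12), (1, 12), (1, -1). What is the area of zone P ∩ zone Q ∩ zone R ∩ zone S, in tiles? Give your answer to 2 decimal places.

The intersection is the polygon with vertices (6,5.667), (6,4.4), (4,2).
By the shoelace formula its area is 1.27.

1.27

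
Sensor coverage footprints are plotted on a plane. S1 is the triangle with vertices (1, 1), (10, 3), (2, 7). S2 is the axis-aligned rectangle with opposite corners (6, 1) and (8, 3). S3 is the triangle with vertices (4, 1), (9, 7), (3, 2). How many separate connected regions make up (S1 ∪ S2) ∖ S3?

2

(S1 ∪ S2) ∖ S3 splits into 2 disjoint pieces (area 16.0256, area 8.541).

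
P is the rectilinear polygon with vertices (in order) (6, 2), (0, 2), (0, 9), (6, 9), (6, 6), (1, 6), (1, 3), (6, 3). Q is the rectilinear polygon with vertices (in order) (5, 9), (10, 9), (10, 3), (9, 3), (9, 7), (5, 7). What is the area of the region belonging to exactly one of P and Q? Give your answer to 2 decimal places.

|P| = 27, |Q| = 14, |P∩Q| = 2.
|P △ Q| = |P| + |Q| − 2·|P∩Q| = 27 + 14 − 4 = 37.00.

37.00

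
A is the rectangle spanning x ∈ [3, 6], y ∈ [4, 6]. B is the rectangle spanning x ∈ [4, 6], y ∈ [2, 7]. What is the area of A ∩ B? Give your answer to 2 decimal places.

4.00

|A∩B|: x∈[4,6], y∈[4,6] → 2·2 = 4.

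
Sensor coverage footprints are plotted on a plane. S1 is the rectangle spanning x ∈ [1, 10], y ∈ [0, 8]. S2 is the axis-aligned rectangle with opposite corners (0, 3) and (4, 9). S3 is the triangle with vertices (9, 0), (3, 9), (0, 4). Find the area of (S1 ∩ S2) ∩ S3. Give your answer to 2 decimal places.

The region (S1 ∩ S2) ∩ S3 is the polygon with vertices (3.667,8), (4,7.5), (4,3), (2.25,3), (1,3.556), (1,5.667), (2.4,8).
By the shoelace formula its area is 12.94.

12.94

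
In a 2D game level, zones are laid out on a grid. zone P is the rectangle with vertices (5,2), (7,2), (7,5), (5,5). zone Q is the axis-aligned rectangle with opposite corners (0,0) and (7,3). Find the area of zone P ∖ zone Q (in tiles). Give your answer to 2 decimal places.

|zone P∩zone Q|: x∈[5,7], y∈[2,3] → 2·1 = 2.
|zone P| = 6.
|zone P ∖ zone Q| = |zone P| − |zone P∩zone Q| = 6 − 2 = 4.00.

4.00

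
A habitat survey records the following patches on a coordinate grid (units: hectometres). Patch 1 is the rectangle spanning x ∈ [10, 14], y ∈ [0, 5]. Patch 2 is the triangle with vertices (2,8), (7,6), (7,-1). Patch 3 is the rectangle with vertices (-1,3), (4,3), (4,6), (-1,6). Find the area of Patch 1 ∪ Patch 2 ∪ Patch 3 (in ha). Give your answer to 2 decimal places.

51.79

By inclusion–exclusion:
Individual areas: |Patch 1| = 20, |Patch 2| = 17.5, |Patch 3| = 15.
|Patch 1∩Patch 2| = 0.
|Patch 1∩Patch 3| = 0 (no overlap).
|Patch 2∩Patch 3| = 0.7111.
|Patch 1∩Patch 2∩Patch 3| = 0.
|Patch 1 ∪ Patch 2 ∪ Patch 3| = 52.5 − 0.7111 + 0 = 51.79.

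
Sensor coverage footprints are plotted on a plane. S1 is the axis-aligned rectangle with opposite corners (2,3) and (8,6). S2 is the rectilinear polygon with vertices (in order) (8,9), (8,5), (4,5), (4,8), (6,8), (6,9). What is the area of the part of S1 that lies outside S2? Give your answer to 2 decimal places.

|S1| = 18, |S1∩S2| = 4.
|S1 ∖ S2| = |S1| − |S1∩S2| = 18 − 4 = 14.00.

14.00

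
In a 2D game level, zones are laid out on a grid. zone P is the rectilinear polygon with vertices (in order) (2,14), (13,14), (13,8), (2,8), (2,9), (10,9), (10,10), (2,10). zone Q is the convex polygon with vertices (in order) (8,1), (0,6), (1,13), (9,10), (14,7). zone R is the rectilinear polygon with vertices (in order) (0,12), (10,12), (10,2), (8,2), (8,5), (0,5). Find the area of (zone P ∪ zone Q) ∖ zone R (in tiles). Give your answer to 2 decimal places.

59.35

|zone P ∪ zone Q| = 131.1792.
|(zone P ∪ zone Q) ∩ zone R| = 71.8286.
|(zone P ∪ zone Q) ∖ zone R| = 131.1792 − 71.8286 = 59.35.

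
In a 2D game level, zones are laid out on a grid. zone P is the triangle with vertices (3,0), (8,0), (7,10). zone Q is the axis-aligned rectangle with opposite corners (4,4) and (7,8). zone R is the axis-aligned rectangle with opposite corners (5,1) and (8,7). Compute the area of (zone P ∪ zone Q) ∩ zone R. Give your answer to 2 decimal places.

The region (zone P ∪ zone Q) ∩ zone R is the polygon with vertices (7.9,1), (5,1), (5,7), (7.3,7).
By the shoelace formula its area is 15.60.

15.60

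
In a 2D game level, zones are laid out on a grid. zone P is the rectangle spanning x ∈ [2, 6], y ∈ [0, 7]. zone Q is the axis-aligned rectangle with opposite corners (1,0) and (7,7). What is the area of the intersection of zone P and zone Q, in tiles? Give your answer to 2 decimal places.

|zone P∩zone Q|: x∈[2,6], y∈[0,7] → 4·7 = 28.

28.00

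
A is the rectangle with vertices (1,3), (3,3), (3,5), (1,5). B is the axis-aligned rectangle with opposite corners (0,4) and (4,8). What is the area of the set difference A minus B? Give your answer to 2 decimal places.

|A∩B|: x∈[1,3], y∈[4,5] → 2·1 = 2.
|A| = 4.
|A ∖ B| = |A| − |A∩B| = 4 − 2 = 2.00.

2.00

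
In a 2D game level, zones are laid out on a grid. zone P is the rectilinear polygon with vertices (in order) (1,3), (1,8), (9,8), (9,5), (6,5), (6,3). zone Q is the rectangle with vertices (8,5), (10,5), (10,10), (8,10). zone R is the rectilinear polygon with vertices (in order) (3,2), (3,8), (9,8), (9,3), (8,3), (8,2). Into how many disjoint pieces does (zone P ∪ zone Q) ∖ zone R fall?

2

(zone P ∪ zone Q) ∖ zone R splits into 2 disjoint pieces (area 10, area 7).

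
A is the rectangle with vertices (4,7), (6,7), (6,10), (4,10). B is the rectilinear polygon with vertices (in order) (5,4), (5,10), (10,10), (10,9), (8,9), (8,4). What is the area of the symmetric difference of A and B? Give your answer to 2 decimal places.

|A| = 6, |B| = 20, |A∩B| = 3.
|A △ B| = |A| + |B| − 2·|A∩B| = 6 + 20 − 6 = 20.00.

20.00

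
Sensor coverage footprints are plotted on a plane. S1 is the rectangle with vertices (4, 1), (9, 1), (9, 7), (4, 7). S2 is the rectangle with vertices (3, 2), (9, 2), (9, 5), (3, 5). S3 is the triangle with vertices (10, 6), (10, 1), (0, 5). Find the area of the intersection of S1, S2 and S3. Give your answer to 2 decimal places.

12.55

The intersection is the polygon with vertices (7.5,2), (4,3.4), (4,5), (9,5), (9,2).
By the shoelace formula its area is 12.55.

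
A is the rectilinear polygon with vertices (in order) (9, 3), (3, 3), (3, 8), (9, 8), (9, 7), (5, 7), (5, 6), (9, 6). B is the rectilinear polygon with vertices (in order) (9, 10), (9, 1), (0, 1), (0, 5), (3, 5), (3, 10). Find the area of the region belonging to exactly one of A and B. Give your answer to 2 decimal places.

40.00

|A| = 26, |B| = 66, |A∩B| = 26.
|A △ B| = |A| + |B| − 2·|A∩B| = 26 + 66 − 52 = 40.00.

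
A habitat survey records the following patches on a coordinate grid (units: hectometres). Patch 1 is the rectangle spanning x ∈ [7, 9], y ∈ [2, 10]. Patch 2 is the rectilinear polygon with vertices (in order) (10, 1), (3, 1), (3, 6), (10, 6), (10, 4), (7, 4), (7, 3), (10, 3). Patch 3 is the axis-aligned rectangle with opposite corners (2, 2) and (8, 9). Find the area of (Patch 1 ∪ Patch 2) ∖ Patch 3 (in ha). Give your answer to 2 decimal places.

|Patch 1 ∪ Patch 2| = 42.
|(Patch 1 ∪ Patch 2) ∩ Patch 3| = 23.
|(Patch 1 ∪ Patch 2) ∖ Patch 3| = 42 − 23 = 19.00.

19.00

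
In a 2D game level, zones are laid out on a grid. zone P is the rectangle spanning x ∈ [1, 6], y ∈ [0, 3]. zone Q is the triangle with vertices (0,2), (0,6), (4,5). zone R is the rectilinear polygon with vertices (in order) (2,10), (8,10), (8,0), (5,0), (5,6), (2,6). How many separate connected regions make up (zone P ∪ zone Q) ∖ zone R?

(zone P ∪ zone Q) ∖ zone R is a single connected region.

1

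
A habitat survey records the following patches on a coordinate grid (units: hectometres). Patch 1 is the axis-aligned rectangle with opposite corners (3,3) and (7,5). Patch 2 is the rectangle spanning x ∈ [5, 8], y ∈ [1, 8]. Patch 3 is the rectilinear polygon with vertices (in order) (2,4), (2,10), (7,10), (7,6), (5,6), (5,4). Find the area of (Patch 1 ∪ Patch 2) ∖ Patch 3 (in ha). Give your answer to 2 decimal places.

|Patch 1 ∪ Patch 2| = 25.
|(Patch 1 ∪ Patch 2) ∩ Patch 3| = 6.
|(Patch 1 ∪ Patch 2) ∖ Patch 3| = 25 − 6 = 19.00.

19.00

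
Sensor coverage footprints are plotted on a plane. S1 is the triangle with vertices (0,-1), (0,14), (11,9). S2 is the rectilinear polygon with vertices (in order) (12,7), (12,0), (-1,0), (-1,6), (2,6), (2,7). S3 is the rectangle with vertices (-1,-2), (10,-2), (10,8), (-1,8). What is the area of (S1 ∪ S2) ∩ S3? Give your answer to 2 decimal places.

85.90

|S1 ∪ S2| = 137.85.
|(S1 ∪ S2) ∩ S3| = 85.90.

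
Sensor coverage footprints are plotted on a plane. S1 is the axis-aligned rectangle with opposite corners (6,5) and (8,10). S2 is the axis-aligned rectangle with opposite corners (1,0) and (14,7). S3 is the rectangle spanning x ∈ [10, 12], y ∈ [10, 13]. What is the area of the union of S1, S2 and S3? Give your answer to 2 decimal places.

By inclusion–exclusion:
Individual areas: |S1| = 10, |S2| = 91, |S3| = 6.
|S1∩S2|: x∈[6,8], y∈[5,7] → 2·2 = 4.
|S1∩S3| = 0 (no overlap).
|S2∩S3| = 0 (no overlap).
|S1∩S2∩S3| = 0.
|S1 ∪ S2 ∪ S3| = 107 − 4 + 0 = 103.00.

103.00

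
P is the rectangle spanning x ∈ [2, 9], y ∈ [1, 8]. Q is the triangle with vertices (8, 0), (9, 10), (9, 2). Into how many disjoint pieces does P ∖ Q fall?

P ∖ Q splits into 2 disjoint pieces (area 0.25, area 45.15).

2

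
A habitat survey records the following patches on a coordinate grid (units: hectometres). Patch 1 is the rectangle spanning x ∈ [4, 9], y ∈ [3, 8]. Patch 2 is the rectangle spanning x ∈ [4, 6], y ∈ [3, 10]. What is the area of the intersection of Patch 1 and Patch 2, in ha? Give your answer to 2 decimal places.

|Patch 1∩Patch 2|: x∈[4,6], y∈[3,8] → 2·5 = 10.

10.00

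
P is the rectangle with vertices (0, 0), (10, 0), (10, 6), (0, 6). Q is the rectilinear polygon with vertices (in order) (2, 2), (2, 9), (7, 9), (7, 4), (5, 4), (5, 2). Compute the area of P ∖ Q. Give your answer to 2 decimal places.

|P| = 60, |P∩Q| = 16.
|P ∖ Q| = |P| − |P∩Q| = 60 − 16 = 44.00.

44.00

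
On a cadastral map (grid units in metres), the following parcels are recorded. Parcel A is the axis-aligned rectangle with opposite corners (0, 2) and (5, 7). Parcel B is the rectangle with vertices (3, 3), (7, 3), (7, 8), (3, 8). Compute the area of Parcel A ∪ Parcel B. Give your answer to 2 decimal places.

By inclusion–exclusion:
Individual areas: |Parcel A| = 25, |Parcel B| = 20.
|Parcel A∩Parcel B|: x∈[3,5], y∈[3,7] → 2·4 = 8.
|Parcel A ∪ Parcel B| = 45 − 8 = 37.00.

37.00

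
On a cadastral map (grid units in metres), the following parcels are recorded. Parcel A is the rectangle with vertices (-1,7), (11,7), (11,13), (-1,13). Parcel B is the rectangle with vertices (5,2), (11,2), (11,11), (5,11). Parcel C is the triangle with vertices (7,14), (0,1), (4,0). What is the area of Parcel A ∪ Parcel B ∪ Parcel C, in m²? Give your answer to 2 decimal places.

By inclusion–exclusion:
Individual areas: |Parcel A| = 72, |Parcel B| = 54, |Parcel C| = 29.5.
|Parcel A∩Parcel B|: x∈[5,11], y∈[7,11] → 6·4 = 24.
|Parcel A∩Parcel C| = 7.7802.
|Parcel B∩Parcel C| = 4.1603.
|Parcel A∩Parcel B∩Parcel C| = 3.5769.
|Parcel A ∪ Parcel B ∪ Parcel C| = 155.5 − 35.9405 + 3.5769 = 123.14.

123.14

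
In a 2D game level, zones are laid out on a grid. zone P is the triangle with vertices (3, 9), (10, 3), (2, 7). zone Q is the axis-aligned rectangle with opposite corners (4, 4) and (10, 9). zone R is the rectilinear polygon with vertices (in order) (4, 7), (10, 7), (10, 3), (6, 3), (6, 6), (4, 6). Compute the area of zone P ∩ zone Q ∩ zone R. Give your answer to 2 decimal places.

4.25

The intersection is the polygon with vertices (8,4), (6,5), (6,6), (4,6), (4,7), (5.333,7), (8.833,4).
By the shoelace formula its area is 4.25.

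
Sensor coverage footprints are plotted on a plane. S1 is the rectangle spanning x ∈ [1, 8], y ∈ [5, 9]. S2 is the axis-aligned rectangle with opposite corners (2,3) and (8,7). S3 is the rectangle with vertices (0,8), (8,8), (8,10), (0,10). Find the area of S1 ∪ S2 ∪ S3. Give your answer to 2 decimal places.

By inclusion–exclusion:
Individual areas: |S1| = 28, |S2| = 24, |S3| = 16.
|S1∩S2|: x∈[2,8], y∈[5,7] → 6·2 = 12.
|S1∩S3|: x∈[1,8], y∈[8,9] → 7·1 = 7.
|S2∩S3| = 0 (no overlap).
|S1∩S2∩S3| = 0.
|S1 ∪ S2 ∪ S3| = 68 − 19 + 0 = 49.00.

49.00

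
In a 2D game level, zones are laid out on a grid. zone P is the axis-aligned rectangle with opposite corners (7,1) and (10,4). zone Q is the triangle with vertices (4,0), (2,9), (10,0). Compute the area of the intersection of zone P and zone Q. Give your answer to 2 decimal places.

The intersection is the polygon with vertices (7,1), (7,3.375), (9.111,1).
By the shoelace formula its area is 2.51.

2.51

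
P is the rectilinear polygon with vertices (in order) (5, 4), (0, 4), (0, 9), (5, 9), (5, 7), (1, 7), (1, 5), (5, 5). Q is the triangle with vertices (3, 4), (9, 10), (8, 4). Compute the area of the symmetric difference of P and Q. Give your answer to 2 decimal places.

|P| = 17, |Q| = 15, |P∩Q| = 1.5.
|P △ Q| = |P| + |Q| − 2·|P∩Q| = 17 + 15 − 3 = 29.00.

29.00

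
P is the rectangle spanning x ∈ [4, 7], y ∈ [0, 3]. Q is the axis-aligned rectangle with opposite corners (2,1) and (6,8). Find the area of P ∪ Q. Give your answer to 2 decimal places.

33.00

By inclusion–exclusion:
Individual areas: |P| = 9, |Q| = 28.
|P∩Q|: x∈[4,6], y∈[1,3] → 2·2 = 4.
|P ∪ Q| = 37 − 4 = 33.00.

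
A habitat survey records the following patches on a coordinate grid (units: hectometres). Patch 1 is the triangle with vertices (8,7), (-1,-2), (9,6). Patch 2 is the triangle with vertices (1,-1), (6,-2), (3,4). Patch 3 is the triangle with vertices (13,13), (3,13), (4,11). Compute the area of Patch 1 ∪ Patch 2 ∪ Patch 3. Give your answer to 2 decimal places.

30.79

By inclusion–exclusion:
Individual areas: |Patch 1| = 9, |Patch 2| = 13.5, |Patch 3| = 10.
|Patch 1∩Patch 2| = 1.7059.
|Patch 1∩Patch 3| = 0.
|Patch 2∩Patch 3| = 0.
|Patch 1∩Patch 2∩Patch 3| = 0.
|Patch 1 ∪ Patch 2 ∪ Patch 3| = 32.5 − 1.7059 + 0 = 30.79.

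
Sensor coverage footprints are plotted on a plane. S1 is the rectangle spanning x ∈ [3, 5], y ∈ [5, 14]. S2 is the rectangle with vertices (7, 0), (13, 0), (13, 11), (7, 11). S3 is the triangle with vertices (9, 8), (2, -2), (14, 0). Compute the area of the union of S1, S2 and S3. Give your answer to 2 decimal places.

By inclusion–exclusion:
Individual areas: |S1| = 18, |S2| = 66, |S3| = 53.
|S1∩S2| = 0 (no overlap).
|S1∩S3| = 0.
|S2∩S3| = 32.3429.
|S1∩S2∩S3| = 0.
|S1 ∪ S2 ∪ S3| = 137 − 32.3429 + 0 = 104.66.

104.66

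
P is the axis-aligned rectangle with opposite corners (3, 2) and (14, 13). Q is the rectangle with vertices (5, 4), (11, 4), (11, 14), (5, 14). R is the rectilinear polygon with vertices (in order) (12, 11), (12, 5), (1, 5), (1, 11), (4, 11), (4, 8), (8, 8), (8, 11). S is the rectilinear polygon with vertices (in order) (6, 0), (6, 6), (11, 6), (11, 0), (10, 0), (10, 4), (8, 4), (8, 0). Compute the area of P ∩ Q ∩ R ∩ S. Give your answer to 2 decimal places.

5.00

The intersection is the polygon with vertices (6,5), (6,6), (11,6), (11,5).
By the shoelace formula its area is 5.00.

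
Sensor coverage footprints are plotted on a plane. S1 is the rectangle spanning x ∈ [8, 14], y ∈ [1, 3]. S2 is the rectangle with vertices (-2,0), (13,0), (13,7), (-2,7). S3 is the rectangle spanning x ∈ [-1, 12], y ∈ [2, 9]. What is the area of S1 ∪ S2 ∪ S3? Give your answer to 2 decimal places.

133.00

By inclusion–exclusion:
Individual areas: |S1| = 12, |S2| = 105, |S3| = 91.
|S1∩S2|: x∈[8,13], y∈[1,3] → 5·2 = 10.
|S1∩S3|: x∈[8,12], y∈[2,3] → 4·1 = 4.
|S2∩S3|: x∈[-1,12], y∈[2,7] → 13·5 = 65.
|S1∩S2∩S3| = 4.
|S1 ∪ S2 ∪ S3| = 208 − 79 + 4 = 133.00.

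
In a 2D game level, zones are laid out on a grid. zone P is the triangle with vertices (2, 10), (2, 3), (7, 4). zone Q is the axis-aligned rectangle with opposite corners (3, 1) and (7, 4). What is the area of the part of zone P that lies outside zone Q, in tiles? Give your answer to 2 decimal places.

15.90

|zone P| = 17.5, |zone P∩zone Q| = 1.6.
|zone P ∖ zone Q| = |zone P| − |zone P∩zone Q| = 17.5 − 1.6 = 15.90.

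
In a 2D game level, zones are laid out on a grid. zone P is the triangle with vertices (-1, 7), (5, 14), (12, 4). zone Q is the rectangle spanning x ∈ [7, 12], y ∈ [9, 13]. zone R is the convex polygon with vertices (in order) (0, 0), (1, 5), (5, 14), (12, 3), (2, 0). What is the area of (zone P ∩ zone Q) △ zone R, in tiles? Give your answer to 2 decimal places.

84.41

|zone P ∩ zone Q| = 1.6071.
|(zone P ∩ zone Q) ∩ zone R| = 1.0974.
|(zone P ∩ zone Q) △ zone R| = 1.6071 + 85 − 2.1948 = 84.41.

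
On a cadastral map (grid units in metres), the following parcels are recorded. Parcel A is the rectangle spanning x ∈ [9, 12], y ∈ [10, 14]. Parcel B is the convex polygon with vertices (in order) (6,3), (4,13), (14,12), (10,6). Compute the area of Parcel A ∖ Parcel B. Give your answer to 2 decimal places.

4.95

|Parcel A| = 12, |Parcel A∩Parcel B| = 7.05.
|Parcel A ∖ Parcel B| = |Parcel A| − |Parcel A∩Parcel B| = 12 − 7.05 = 4.95.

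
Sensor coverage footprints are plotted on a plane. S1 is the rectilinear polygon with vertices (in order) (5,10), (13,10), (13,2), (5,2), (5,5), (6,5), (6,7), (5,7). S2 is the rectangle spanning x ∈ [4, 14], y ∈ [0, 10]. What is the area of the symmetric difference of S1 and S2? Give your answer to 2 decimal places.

38.00

|S1| = 62, |S2| = 100, |S1∩S2| = 62.
|S1 △ S2| = |S1| + |S2| − 2·|S1∩S2| = 62 + 100 − 124 = 38.00.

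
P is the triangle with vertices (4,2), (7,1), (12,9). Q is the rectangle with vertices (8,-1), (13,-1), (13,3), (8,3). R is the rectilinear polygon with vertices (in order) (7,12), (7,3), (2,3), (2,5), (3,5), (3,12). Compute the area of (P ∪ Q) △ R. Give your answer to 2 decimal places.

|P ∪ Q| = 34.45.
|(P ∪ Q) ∩ R| = 1.5089.
|(P ∪ Q) △ R| = 34.45 + 38 − 3.0179 = 69.43.

69.43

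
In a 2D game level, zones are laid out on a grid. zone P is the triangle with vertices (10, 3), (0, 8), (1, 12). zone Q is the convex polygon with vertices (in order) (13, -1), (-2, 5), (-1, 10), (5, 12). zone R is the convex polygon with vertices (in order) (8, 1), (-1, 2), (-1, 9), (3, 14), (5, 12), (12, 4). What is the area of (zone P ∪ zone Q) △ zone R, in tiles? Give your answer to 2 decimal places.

|zone P ∪ zone Q| = 88.4091.
|(zone P ∪ zone Q) ∩ zone R| = 77.6482.
|(zone P ∪ zone Q) △ zone R| = 88.4091 + 104.5 − 155.2963 = 37.61.

37.61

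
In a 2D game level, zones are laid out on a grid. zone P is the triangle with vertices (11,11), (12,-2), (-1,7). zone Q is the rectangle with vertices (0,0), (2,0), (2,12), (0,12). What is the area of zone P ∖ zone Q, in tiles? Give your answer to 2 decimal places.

|zone P| = 80, |zone P∩zone Q| = 4.1026.
|zone P ∖ zone Q| = |zone P| − |zone P∩zone Q| = 80 − 4.1026 = 75.90.

75.90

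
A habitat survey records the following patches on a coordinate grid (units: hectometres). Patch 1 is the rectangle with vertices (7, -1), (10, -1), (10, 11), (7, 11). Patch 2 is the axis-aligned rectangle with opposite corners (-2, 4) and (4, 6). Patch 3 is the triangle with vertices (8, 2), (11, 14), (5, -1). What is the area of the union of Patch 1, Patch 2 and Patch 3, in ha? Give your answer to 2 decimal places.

By inclusion–exclusion:
Individual areas: |Patch 1| = 36, |Patch 2| = 12, |Patch 3| = 13.5.
|Patch 1∩Patch 2| = 0 (no overlap).
|Patch 1∩Patch 3| = 9.7.
|Patch 2∩Patch 3| = 0.
|Patch 1∩Patch 2∩Patch 3| = 0.
|Patch 1 ∪ Patch 2 ∪ Patch 3| = 61.5 − 9.7 + 0 = 51.80.

51.80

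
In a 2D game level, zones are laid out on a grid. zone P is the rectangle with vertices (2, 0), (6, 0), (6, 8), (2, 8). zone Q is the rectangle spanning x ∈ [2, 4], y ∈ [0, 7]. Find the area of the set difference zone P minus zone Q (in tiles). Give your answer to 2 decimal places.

18.00

|zone P∩zone Q|: x∈[2,4], y∈[0,7] → 2·7 = 14.
|zone P| = 32.
|zone P ∖ zone Q| = |zone P| − |zone P∩zone Q| = 32 − 14 = 18.00.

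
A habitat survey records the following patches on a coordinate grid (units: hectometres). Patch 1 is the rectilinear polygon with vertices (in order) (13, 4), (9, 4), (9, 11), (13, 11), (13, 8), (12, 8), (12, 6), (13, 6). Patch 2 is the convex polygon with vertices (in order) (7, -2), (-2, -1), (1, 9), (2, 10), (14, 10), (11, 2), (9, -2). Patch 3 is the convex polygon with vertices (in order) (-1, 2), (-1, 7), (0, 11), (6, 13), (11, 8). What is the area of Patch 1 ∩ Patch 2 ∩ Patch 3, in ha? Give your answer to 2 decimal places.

3.00

The intersection is the polygon with vertices (9,10), (11,8), (9,7).
By the shoelace formula its area is 3.00.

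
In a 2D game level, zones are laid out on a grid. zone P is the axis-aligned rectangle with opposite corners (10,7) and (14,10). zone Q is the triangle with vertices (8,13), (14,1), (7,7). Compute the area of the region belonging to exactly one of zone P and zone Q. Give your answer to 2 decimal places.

34.00

|zone P| = 12, |zone Q| = 24, |zone P∩zone Q| = 1.
|zone P △ zone Q| = |zone P| + |zone Q| − 2·|zone P∩zone Q| = 12 + 24 − 2 = 34.00.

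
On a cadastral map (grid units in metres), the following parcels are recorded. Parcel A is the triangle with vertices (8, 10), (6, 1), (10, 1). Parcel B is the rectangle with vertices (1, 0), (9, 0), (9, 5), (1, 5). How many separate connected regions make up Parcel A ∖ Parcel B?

Parcel A ∖ Parcel B is a single connected region.

1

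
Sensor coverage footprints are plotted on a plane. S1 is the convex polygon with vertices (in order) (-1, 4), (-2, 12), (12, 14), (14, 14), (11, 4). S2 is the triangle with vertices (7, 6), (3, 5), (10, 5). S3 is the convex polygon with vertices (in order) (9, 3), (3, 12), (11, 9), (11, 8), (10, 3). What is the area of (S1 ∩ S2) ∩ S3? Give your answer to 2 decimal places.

1.17

The region (S1 ∩ S2) ∩ S3 is the polygon with vertices (7.667,5), (7,6), (10,5).
By the shoelace formula its area is 1.17.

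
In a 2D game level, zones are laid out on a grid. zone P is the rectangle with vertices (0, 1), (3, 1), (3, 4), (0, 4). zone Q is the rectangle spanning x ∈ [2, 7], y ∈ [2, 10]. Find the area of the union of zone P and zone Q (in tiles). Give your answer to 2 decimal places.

47.00

By inclusion–exclusion:
Individual areas: |zone P| = 9, |zone Q| = 40.
|zone P∩zone Q|: x∈[2,3], y∈[2,4] → 1·2 = 2.
|zone P ∪ zone Q| = 49 − 2 = 47.00.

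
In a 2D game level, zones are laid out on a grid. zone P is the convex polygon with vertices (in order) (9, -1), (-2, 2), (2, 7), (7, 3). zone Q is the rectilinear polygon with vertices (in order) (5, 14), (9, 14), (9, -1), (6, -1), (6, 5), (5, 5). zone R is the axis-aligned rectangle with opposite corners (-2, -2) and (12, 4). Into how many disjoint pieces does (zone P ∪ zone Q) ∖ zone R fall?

2

(zone P ∪ zone Q) ∖ zone R splits into 2 disjoint pieces (area 9.225, area 39).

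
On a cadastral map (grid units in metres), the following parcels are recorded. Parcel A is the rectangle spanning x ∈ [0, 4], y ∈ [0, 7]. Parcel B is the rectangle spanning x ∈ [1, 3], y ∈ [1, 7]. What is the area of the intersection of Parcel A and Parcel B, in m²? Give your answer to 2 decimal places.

|Parcel A∩Parcel B|: x∈[1,3], y∈[1,7] → 2·6 = 12.

12.00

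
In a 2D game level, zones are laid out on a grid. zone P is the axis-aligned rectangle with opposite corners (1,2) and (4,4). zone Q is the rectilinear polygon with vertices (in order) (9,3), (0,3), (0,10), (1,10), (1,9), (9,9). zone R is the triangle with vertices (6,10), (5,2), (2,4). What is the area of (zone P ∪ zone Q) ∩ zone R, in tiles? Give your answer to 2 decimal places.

The region (zone P ∪ zone Q) ∩ zone R is the polygon with vertices (5.875,9), (5.125,3), (4,3), (4,2.667), (2,4), (5.333,9).
By the shoelace formula its area is 12.00.

12.00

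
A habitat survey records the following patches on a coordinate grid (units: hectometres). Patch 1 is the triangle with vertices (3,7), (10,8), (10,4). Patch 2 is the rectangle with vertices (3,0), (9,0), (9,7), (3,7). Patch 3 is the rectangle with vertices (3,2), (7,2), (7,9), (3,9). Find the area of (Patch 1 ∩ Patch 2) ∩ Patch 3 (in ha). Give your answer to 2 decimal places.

The region (Patch 1 ∩ Patch 2) ∩ Patch 3 is the polygon with vertices (7,7), (7,5.286), (3,7).
By the shoelace formula its area is 3.43.

3.43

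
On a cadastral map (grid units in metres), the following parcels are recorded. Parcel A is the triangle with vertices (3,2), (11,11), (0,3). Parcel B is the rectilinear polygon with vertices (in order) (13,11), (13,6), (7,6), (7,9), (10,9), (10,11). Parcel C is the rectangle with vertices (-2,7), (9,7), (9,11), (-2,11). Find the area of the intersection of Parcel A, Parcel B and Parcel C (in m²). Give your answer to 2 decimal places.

2.07

The intersection is the polygon with vertices (7,8.091), (8.25,9), (9,9), (9,8.75), (7.444,7), (7,7).
By the shoelace formula its area is 2.07.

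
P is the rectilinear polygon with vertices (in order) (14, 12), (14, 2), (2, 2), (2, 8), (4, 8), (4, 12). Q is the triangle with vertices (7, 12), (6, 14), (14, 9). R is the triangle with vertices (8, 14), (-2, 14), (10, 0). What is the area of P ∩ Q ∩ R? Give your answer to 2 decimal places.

0.38

The intersection is the polygon with vertices (7,12), (8.286,12), (8.37,11.413).
By the shoelace formula its area is 0.38.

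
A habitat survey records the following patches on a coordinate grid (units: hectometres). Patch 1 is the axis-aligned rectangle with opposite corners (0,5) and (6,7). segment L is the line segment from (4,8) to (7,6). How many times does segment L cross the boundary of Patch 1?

The segment meets the boundary at (6,6.667), (5.5,7).

2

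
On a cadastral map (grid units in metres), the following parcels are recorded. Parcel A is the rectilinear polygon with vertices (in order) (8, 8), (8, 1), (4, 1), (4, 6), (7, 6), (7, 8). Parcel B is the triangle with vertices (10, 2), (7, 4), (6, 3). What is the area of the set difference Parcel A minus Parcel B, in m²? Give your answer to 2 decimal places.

|Parcel A| = 22, |Parcel A∩Parcel B| = 1.6667.
|Parcel A ∖ Parcel B| = |Parcel A| − |Parcel A∩Parcel B| = 22 − 1.6667 = 20.33.

20.33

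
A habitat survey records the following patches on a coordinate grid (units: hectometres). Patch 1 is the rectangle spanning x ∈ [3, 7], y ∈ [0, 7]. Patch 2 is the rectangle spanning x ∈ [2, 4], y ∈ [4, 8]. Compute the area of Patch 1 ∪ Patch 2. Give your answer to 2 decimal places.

By inclusion–exclusion:
Individual areas: |Patch 1| = 28, |Patch 2| = 8.
|Patch 1∩Patch 2|: x∈[3,4], y∈[4,7] → 1·3 = 3.
|Patch 1 ∪ Patch 2| = 36 − 3 = 33.00.

33.00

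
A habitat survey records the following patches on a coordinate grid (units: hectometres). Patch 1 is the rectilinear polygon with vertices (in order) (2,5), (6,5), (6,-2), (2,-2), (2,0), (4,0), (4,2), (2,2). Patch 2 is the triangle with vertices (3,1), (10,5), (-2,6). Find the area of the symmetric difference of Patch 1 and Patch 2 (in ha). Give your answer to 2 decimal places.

|Patch 1| = 24, |Patch 2| = 27.5, |Patch 1∩Patch 2| = 11.7143.
|Patch 1 △ Patch 2| = |Patch 1| + |Patch 2| − 2·|Patch 1∩Patch 2| = 24 + 27.5 − 23.4286 = 28.07.

28.07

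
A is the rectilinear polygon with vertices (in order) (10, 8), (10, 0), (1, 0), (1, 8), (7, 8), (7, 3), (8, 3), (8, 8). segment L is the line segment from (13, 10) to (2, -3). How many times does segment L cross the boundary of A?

4

The segment meets the boundary at (4.538,0), (7.077,3), (8,4.091), (10,6.455).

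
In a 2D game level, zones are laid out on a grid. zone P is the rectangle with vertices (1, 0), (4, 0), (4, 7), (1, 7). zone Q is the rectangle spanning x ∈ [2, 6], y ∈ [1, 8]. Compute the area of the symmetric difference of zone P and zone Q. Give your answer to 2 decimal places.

25.00

|zone P∩zone Q|: x∈[2,4], y∈[1,7] → 2·6 = 12.
|zone P △ zone Q| = |zone P| + |zone Q| − 2·|zone P∩zone Q| = 21 + 28 − 24 = 25.00.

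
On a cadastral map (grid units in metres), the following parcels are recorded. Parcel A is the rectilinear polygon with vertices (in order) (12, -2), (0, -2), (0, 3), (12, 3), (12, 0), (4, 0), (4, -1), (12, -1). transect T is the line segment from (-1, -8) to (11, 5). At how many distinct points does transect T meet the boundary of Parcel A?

The segment meets the boundary at (9.154,3), (6.385,0), (5.462,-1), (4.538,-2).

4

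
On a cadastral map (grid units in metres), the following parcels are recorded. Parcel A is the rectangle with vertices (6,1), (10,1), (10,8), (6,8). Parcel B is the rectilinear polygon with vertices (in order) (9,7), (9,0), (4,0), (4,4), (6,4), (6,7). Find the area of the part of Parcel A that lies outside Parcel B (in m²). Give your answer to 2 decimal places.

10.00

|Parcel A| = 28, |Parcel A∩Parcel B| = 18.
|Parcel A ∖ Parcel B| = |Parcel A| − |Parcel A∩Parcel B| = 28 − 18 = 10.00.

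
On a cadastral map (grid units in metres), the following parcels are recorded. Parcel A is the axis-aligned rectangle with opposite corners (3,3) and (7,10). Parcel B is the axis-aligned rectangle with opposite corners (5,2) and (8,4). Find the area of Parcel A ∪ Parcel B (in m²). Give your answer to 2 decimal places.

By inclusion–exclusion:
Individual areas: |Parcel A| = 28, |Parcel B| = 6.
|Parcel A∩Parcel B|: x∈[5,7], y∈[3,4] → 2·1 = 2.
|Parcel A ∪ Parcel B| = 34 − 2 = 32.00.

32.00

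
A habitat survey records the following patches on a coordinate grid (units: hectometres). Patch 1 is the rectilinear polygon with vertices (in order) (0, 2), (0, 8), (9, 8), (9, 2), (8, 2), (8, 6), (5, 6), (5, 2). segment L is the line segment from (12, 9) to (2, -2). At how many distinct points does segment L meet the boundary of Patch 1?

The segment meets the boundary at (8,4.6), (9,5.7).

2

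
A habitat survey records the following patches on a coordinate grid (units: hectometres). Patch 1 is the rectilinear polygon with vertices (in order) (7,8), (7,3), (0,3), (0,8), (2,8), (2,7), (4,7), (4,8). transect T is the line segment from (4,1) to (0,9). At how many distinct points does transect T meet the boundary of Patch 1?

The segment meets the boundary at (0.5,8), (3,3).

2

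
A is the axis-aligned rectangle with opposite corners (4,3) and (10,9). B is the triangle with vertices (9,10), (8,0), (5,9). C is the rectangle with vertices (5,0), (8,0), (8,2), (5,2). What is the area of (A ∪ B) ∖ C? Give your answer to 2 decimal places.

|A ∪ B| = 39.9.
|(A ∪ B) ∩ C| = 0.6667.
|(A ∪ B) ∖ C| = 39.9 − 0.6667 = 39.23.

39.23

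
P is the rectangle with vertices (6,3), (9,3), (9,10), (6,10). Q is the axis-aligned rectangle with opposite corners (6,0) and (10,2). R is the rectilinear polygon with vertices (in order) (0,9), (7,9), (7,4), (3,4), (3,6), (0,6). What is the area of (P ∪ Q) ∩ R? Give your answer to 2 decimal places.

The region (P ∪ Q) ∩ R is the polygon with vertices (6,9), (7,9), (7,4), (6,4).
By the shoelace formula its area is 5.00.

5.00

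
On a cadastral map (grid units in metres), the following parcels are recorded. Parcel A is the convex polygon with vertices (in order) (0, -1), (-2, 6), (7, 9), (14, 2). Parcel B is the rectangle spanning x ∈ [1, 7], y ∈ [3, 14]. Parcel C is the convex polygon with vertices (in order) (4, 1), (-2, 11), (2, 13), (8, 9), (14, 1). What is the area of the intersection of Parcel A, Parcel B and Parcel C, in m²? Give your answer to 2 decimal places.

The intersection is the polygon with vertices (7,3), (2.8,3), (1,6), (1,7), (7,9).
By the shoelace formula its area is 27.30.

27.30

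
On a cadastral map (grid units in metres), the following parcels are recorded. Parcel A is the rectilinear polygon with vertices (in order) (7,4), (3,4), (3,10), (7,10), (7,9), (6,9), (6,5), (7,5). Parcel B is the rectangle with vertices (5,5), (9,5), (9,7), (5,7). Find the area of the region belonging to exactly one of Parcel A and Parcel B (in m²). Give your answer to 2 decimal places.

24.00

|Parcel A| = 20, |Parcel B| = 8, |Parcel A∩Parcel B| = 2.
|Parcel A △ Parcel B| = |Parcel A| + |Parcel B| − 2·|Parcel A∩Parcel B| = 20 + 8 − 4 = 24.00.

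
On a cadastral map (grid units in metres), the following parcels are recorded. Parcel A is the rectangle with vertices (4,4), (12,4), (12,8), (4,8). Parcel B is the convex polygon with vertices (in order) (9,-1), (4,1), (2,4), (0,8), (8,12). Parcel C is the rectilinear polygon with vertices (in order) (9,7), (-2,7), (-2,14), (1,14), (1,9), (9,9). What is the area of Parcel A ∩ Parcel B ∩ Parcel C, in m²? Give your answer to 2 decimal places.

4.35

The intersection is the polygon with vertices (4,8), (8.308,8), (8.385,7), (4,7).
By the shoelace formula its area is 4.35.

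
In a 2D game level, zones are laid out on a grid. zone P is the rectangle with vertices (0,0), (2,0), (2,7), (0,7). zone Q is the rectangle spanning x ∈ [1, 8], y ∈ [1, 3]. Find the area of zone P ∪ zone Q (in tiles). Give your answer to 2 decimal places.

By inclusion–exclusion:
Individual areas: |zone P| = 14, |zone Q| = 14.
|zone P∩zone Q|: x∈[1,2], y∈[1,3] → 1·2 = 2.
|zone P ∪ zone Q| = 28 − 2 = 26.00.

26.00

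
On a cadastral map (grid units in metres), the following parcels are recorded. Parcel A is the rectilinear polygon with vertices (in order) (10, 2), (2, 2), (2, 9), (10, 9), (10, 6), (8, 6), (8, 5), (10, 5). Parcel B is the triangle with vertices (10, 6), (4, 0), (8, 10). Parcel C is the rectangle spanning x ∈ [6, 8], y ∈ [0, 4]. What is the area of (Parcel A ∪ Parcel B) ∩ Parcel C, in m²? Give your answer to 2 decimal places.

The region (Parcel A ∪ Parcel B) ∩ Parcel C is the polygon with vertices (6,2), (6,4), (8,4), (8,2).
By the shoelace formula its area is 4.00.

4.00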